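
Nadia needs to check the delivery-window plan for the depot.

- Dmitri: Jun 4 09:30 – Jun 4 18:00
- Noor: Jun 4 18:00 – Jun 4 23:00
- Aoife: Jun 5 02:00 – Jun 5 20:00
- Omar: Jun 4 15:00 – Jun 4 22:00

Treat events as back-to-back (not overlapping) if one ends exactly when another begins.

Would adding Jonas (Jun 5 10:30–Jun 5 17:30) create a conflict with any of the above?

Dmitri: ends Jun 4 18:00 at or before Jonas starts Jun 5 10:30 → clear.
Omar: ends Jun 4 22:00 at or before Jonas starts Jun 5 10:30 → clear.
Noor: ends Jun 4 23:00 at or before Jonas starts Jun 5 10:30 → clear.
Aoife: starts Jun 5 02:00 before Jonas ends Jun 5 17:30, and ends Jun 5 20:00 after Jonas starts Jun 5 10:30 → overlap.
Jonas overlaps Aoife.

Yes — it overlaps Aoife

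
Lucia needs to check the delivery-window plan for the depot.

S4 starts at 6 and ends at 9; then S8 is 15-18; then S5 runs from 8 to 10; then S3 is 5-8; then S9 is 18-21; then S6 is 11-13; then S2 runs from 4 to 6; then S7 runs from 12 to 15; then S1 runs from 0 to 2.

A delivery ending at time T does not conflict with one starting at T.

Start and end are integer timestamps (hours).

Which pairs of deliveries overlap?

Check each pair: they overlap iff neither finishes before the other starts.
Sorted by start: S1, S2, S3, S4, S5, S6, S7, S8, S9.
S2 starts after S1 ends, so S1 has no further overlaps.
S3 starts before S2 ends → S2 and S3 overlap.
S4 starts exactly when S2 ends (back-to-back, no overlap), so S2 has no further overlaps.
S4 starts before S3 ends → S3 and S4 overlap.
S5 starts exactly when S3 ends (back-to-back, no overlap), so S3 has no further overlaps.
S5 starts before S4 ends → S4 and S5 overlap.
S6 starts after S4 ends, so S4 has no further overlaps.
S6 starts after S5 ends, so S5 has no further overlaps.
S7 starts before S6 ends → S6 and S7 overlap.
S8 starts after S6 ends, so S6 has no further overlaps.
S8 starts exactly when S7 ends (back-to-back, no overlap), so S7 has no further overlaps.
S9 starts exactly when S8 ends (back-to-back, no overlap).

S2 & S3, S3 & S4, S4 & S5, S6 & S7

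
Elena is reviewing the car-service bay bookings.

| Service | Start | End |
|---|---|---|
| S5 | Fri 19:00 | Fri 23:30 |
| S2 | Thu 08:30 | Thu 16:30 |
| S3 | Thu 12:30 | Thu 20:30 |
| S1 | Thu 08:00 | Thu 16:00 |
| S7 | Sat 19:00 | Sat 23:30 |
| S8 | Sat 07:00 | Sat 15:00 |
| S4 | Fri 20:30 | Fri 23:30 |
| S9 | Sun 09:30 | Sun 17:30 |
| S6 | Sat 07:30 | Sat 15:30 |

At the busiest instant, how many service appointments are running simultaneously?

3

Sweep the timeline, counting +1 at each start and −1 at each end (ends before starts at a tie):
Thu 08:00 start S1 → 1
Thu 08:30 start S2 → 2
Thu 12:30 start S3 → 3
Thu 16:00 end S1 → 2
Thu 16:30 end S2 → 1
Thu 20:30 end S3 → 0
Fri 19:00 start S5 → 1
Fri 20:30 start S4 → 2
Fri 23:30 end S4 → 1
Fri 23:30 end S5 → 0
Sat 07:00 start S8 → 1
Sat 07:30 start S6 → 2
Sat 15:00 end S8 → 1
Sat 15:30 end S6 → 0
Sat 19:00 start S7 → 1
Sat 23:30 end S7 → 0
Sun 09:30 start S9 → 1
Sun 17:30 end S9 → 0
Peak is 3, at Thu 12:30 (S1, S2, S3).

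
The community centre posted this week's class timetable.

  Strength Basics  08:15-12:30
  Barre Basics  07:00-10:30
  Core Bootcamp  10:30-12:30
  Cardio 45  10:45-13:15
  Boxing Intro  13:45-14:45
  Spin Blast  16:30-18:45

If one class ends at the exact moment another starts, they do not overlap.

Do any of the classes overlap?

Yes

Check each pair: they overlap iff neither finishes before the other starts.
Sorted by start: Barre Basics, Strength Basics, Core Bootcamp, Cardio 45, Boxing Intro, Spin Blast.
Strength Basics starts before Barre Basics ends → Barre Basics and Strength Basics overlap.
That's a conflict, so the schedule is not conflict-free.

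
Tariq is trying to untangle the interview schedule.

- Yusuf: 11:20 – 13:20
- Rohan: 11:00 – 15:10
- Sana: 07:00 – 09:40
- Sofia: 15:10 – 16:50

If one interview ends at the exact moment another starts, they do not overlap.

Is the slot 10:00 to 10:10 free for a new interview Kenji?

Sana: ends 09:40 at or before Kenji starts 10:00 → clear.
Rohan: starts 11:00 at or after Kenji ends 10:10 → clear.
Yusuf: starts 11:20 at or after Kenji ends 10:10 → clear.
Sofia: starts 15:10 at or after Kenji ends 10:10 → clear.

Yes — the slot is free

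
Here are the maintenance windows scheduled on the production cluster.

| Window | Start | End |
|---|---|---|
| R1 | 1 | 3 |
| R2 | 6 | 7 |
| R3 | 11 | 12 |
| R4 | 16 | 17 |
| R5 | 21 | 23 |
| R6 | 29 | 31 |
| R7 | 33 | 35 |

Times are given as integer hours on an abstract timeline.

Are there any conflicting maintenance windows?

No

Two intervals overlap when each starts before the other ends.
Sorted by start: R1, R2, R3, R4, R5, R6, R7.
R2 starts after R1 ends — done with R1.
R3 starts after R2 ends — done with R2.
R4 starts after R3 ends — done with R3.
R5 starts after R4 ends — done with R4.
R6 starts after R5 ends — done with R5.
R7 starts after R6 ends.
Every pair is clear; the schedule has no overlaps.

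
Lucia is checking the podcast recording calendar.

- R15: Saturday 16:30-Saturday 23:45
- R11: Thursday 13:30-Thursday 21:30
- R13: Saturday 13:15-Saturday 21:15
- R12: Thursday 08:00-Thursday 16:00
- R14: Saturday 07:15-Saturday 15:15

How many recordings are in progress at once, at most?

2

Sweep the timeline, counting +1 at each start and −1 at each end (ends before starts at a tie):
Thursday 08:00 start R12 → 1
Thursday 13:30 start R11 → 2
Thursday 16:00 end R12 → 1
Thursday 21:30 end R11 → 0
Saturday 07:15 start R14 → 1
Saturday 13:15 start R13 → 2
Saturday 15:15 end R14 → 1
Saturday 16:30 start R15 → 2
Saturday 21:15 end R13 → 1
Saturday 23:45 end R15 → 0
Peak is 2, at Thursday 13:30 (R11, R12).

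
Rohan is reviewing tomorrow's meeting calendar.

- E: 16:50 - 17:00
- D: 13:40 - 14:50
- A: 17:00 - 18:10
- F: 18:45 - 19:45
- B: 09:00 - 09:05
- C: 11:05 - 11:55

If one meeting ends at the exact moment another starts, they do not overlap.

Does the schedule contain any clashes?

No

Sorted by start: B, C, D, E, A, F.
C starts after B ends; B is clear from here.
D starts after C ends; C is clear from here.
E starts after D ends; D is clear from here.
A starts exactly when E ends (back-to-back, no overlap); E is clear from here.
F starts after A ends.
Every pair is clear; the schedule has no overlaps.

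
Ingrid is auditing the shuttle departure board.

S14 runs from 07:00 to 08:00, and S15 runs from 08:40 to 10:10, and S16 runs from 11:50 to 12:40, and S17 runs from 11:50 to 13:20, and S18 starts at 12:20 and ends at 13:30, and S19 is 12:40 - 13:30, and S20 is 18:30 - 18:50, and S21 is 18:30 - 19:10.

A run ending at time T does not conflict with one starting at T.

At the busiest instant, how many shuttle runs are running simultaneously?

3

Walk through starts and ends in time order (an end at T is processed before a start at T):
07:00 start S14 → 1
08:00 end S14 → 0
08:40 start S15 → 1
10:10 end S15 → 0
11:50 start S16 → 1
11:50 start S17 → 2
12:20 start S18 → 3
12:40 end S16 → 2
12:40 start S19 → 3
13:20 end S17 → 2
13:30 end S18 → 1
13:30 end S19 → 0
18:30 start S20 → 1
18:30 start S21 → 2
18:50 end S20 → 1
19:10 end S21 → 0
Peak is 3, at 12:20 (S16, S17, S18).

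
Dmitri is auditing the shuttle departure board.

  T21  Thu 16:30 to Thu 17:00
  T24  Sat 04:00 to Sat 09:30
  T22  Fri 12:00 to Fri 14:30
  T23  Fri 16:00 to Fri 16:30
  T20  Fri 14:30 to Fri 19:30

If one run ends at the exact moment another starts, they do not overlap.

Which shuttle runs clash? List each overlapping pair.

Sorted by start: T21, T22, T20, T23, T24.
T22 starts after T21 ends; T21 is clear from here.
T20 starts exactly when T22 ends (back-to-back, no overlap); T22 is clear from here.
T23 starts before T20 ends → T20 and T23 overlap.
T24 starts after T20 ends.
T24 starts after T23 ends.

T20 & T23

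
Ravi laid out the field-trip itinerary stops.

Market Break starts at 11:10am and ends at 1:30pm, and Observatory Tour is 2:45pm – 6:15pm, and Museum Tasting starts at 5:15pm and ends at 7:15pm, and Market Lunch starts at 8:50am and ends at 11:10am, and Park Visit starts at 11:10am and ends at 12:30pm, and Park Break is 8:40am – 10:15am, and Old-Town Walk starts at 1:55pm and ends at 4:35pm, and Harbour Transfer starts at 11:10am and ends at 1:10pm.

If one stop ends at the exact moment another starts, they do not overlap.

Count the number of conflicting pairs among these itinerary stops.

6

Check each pair: they overlap iff neither finishes before the other starts.
Sorted by start: Park Break, Market Lunch, Market Break, Park Visit, Harbour Transfer, Old-Town Walk, Observatory Tour, Museum Tasting.
Market Lunch starts before Park Break ends → Park Break and Market Lunch overlap.
Market Break starts after Park Break ends, so Park Break has no further overlaps.
Market Break starts exactly when Market Lunch ends (back-to-back, no overlap), so Market Lunch has no further overlaps.
Park Visit starts before Market Break ends → Market Break and Park Visit overlap.
Harbour Transfer starts before Market Break ends → Market Break and Harbour Transfer overlap.
Old-Town Walk starts after Market Break ends, so Market Break has no further overlaps.
Harbour Transfer starts before Park Visit ends → Park Visit and Harbour Transfer overlap.
Old-Town Walk starts after Park Visit ends, so Park Visit has no further overlaps.
Old-Town Walk starts after Harbour Transfer ends, so Harbour Transfer has no further overlaps.
Observatory Tour starts before Old-Town Walk ends → Old-Town Walk and Observatory Tour overlap.
Museum Tasting starts after Old-Town Walk ends.
Museum Tasting starts before Observatory Tour ends → Observatory Tour and Museum Tasting overlap.
Overlapping pairs: Harbour Transfer & Market Break, Harbour Transfer & Park Visit, Market Break & Park Visit, Market Lunch & Park Break, Museum Tasting & Observatory Tour, Observatory Tour & Old-Town Walk — 6 in total.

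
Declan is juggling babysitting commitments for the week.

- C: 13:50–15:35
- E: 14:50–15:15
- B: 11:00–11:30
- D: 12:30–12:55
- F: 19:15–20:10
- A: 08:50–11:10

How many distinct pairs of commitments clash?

2

Sorted by start: A, B, D, C, E, F.
B starts before A ends → A and B overlap.
D starts after A ends, so A has no further overlaps.
D starts after B ends, so B has no further overlaps.
C starts after D ends, so D has no further overlaps.
E starts before C ends → C and E overlap.
F starts after C ends.
F starts after E ends.
Overlapping pairs: A & B, C & E — 2 in total.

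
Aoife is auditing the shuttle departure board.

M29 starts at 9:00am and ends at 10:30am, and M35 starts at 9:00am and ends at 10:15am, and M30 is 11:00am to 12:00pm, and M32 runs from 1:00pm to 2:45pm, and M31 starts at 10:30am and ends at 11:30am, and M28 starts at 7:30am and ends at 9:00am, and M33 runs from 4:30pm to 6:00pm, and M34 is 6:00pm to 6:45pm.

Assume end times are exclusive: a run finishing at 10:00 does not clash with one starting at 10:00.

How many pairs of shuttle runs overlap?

2

Sorted by start: M28, M29, M35, M31, M30, M32, M33, M34.
M29 starts exactly when M28 ends (back-to-back, no overlap) — done with M28.
M35 starts before M29 ends → M29 and M35 overlap.
M31 starts exactly when M29 ends (back-to-back, no overlap) — done with M29.
M31 starts after M35 ends — done with M35.
M30 starts before M31 ends → M31 and M30 overlap.
M32 starts after M31 ends — done with M31.
M32 starts after M30 ends — done with M30.
M33 starts after M32 ends — done with M32.
M34 starts exactly when M33 ends (back-to-back, no overlap).
Overlapping pairs: M29 & M35, M30 & M31 — 2 in total.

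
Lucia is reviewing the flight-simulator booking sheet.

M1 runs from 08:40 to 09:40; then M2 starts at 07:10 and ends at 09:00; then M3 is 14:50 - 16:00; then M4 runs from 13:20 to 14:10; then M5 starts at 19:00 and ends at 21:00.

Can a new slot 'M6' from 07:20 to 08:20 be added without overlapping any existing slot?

M2: starts 07:10 before M6 ends 08:20, and ends 09:00 after M6 starts 07:20 → overlap.
M1: starts 08:40 at or after M6 ends 08:20 → clear.
M4: starts 13:20 at or after M6 ends 08:20 → clear.
M3: starts 14:50 at or after M6 ends 08:20 → clear.
M5: starts 19:00 at or after M6 ends 08:20 → clear.
M6 overlaps M2.

No — it overlaps M2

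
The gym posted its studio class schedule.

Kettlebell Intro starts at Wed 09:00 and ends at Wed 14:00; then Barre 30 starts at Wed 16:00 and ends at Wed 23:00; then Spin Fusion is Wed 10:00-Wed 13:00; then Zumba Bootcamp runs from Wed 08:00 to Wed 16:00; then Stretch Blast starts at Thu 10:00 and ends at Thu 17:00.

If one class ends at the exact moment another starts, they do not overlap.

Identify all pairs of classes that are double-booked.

Kettlebell Intro & Spin Fusion, Kettlebell Intro & Zumba Bootcamp, Spin Fusion & Zumba Bootcamp

Sorted by start: Zumba Bootcamp, Kettlebell Intro, Spin Fusion, Barre 30, Stretch Blast.
Kettlebell Intro starts before Zumba Bootcamp ends → Zumba Bootcamp and Kettlebell Intro overlap.
Spin Fusion starts before Zumba Bootcamp ends → Zumba Bootcamp and Spin Fusion overlap.
Barre 30 starts exactly when Zumba Bootcamp ends (back-to-back, no overlap); Zumba Bootcamp is clear from here.
Spin Fusion starts before Kettlebell Intro ends → Kettlebell Intro and Spin Fusion overlap.
Barre 30 starts after Kettlebell Intro ends; Kettlebell Intro is clear from here.
Barre 30 starts after Spin Fusion ends; Spin Fusion is clear from here.
Stretch Blast starts after Barre 30 ends.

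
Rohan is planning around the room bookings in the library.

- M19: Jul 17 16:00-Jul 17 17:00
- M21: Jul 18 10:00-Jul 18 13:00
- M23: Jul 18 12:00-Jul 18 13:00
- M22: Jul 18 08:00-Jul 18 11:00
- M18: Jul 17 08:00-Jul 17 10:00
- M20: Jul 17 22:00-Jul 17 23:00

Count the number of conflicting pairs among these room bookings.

Sorted by start: M18, M19, M20, M22, M21, M23.
M19 starts after M18 ends; M18 is clear from here.
M20 starts after M19 ends; M19 is clear from here.
M22 starts after M20 ends; M20 is clear from here.
M21 starts before M22 ends → M22 and M21 overlap.
M23 starts after M22 ends.
M23 starts before M21 ends → M21 and M23 overlap.
Overlapping pairs: M21 & M22, M21 & M23 — 2 in total.

2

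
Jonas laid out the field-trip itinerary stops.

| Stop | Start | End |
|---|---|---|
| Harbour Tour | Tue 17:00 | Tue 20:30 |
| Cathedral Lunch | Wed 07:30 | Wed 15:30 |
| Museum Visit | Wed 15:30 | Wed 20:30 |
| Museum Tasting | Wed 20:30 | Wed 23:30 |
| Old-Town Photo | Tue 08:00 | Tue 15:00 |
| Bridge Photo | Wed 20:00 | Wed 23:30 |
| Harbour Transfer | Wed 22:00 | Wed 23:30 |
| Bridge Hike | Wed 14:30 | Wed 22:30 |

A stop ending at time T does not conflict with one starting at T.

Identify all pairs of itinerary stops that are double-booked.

Bridge Hike & Bridge Photo, Bridge Hike & Cathedral Lunch, Bridge Hike & Harbour Transfer, Bridge Hike & Museum Tasting, Bridge Hike & Museum Visit, Bridge Photo & Harbour Transfer, Bridge Photo & Museum Tasting, Bridge Photo & Museum Visit, Harbour Transfer & Museum Tasting

Sorted by start: Old-Town Photo, Harbour Tour, Cathedral Lunch, Bridge Hike, Museum Visit, Bridge Photo, Museum Tasting, Harbour Transfer.
Harbour Tour starts after Old-Town Photo ends — done with Old-Town Photo.
Cathedral Lunch starts after Harbour Tour ends — done with Harbour Tour.
Bridge Hike starts before Cathedral Lunch ends → Cathedral Lunch and Bridge Hike overlap.
Museum Visit starts exactly when Cathedral Lunch ends (back-to-back, no overlap) — done with Cathedral Lunch.
Museum Visit starts before Bridge Hike ends → Bridge Hike and Museum Visit overlap.
Bridge Photo starts before Bridge Hike ends → Bridge Hike and Bridge Photo overlap.
Museum Tasting starts before Bridge Hike ends → Bridge Hike and Museum Tasting overlap.
Harbour Transfer starts before Bridge Hike ends → Bridge Hike and Harbour Transfer overlap.
Bridge Photo starts before Museum Visit ends → Museum Visit and Bridge Photo overlap.
Museum Tasting starts exactly when Museum Visit ends (back-to-back, no overlap) — done with Museum Visit.
Museum Tasting starts before Bridge Photo ends → Bridge Photo and Museum Tasting overlap.
Harbour Transfer starts before Bridge Photo ends → Bridge Photo and Harbour Transfer overlap.
Harbour Transfer starts before Museum Tasting ends → Museum Tasting and Harbour Transfer overlap.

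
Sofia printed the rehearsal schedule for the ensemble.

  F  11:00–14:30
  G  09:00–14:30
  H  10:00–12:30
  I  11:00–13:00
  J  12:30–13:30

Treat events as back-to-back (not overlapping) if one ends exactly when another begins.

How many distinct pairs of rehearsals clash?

9

Sorted by start: G, H, F, I, J.
H starts before G ends → G and H overlap.
F starts before G ends → G and F overlap.
I starts before G ends → G and I overlap.
J starts before G ends → G and J overlap.
F starts before H ends → H and F overlap.
I starts before H ends → H and I overlap.
J starts exactly when H ends (back-to-back, no overlap).
I starts before F ends → F and I overlap.
J starts before F ends → F and J overlap.
J starts before I ends → I and J overlap.
Overlapping pairs: F & G, F & H, F & I, F & J, G & H, G & I, G & J, H & I, I & J — 9 in total.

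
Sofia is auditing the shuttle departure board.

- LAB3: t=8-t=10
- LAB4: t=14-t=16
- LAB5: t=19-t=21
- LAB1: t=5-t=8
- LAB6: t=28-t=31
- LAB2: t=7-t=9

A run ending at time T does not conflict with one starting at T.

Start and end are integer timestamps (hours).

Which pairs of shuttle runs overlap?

LAB1 & LAB2, LAB2 & LAB3

Check each pair: they overlap iff neither finishes before the other starts.
Sorted by start: LAB1, LAB2, LAB3, LAB4, LAB5, LAB6.
LAB2 starts before LAB1 ends → LAB1 and LAB2 overlap.
LAB3 starts exactly when LAB1 ends (back-to-back, no overlap), so nothing later overlaps LAB1 either.
LAB3 starts before LAB2 ends → LAB2 and LAB3 overlap.
LAB4 starts after LAB2 ends, so nothing later overlaps LAB2 either.
LAB4 starts after LAB3 ends, so nothing later overlaps LAB3 either.
LAB5 starts after LAB4 ends, so nothing later overlaps LAB4 either.
LAB6 starts after LAB5 ends.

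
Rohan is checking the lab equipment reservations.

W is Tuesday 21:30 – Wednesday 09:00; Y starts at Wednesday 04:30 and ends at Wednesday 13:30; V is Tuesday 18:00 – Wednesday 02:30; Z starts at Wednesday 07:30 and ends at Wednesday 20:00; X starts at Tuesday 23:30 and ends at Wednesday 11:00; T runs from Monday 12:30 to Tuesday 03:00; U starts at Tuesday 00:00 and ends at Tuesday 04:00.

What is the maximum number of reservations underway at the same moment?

Walk through starts and ends in time order (an end at T is processed before a start at T):
Monday 12:30 start T → 1
Tuesday 00:00 start U → 2
Tuesday 03:00 end T → 1
Tuesday 04:00 end U → 0
Tuesday 18:00 start V → 1
Tuesday 21:30 start W → 2
Tuesday 23:30 start X → 3
Wednesday 02:30 end V → 2
Wednesday 04:30 start Y → 3
Wednesday 07:30 start Z → 4
Wednesday 09:00 end W → 3
Wednesday 11:00 end X → 2
Wednesday 13:30 end Y → 1
Wednesday 20:00 end Z → 0
Peak is 4, at Wednesday 07:30 (W, X, Y, Z).

4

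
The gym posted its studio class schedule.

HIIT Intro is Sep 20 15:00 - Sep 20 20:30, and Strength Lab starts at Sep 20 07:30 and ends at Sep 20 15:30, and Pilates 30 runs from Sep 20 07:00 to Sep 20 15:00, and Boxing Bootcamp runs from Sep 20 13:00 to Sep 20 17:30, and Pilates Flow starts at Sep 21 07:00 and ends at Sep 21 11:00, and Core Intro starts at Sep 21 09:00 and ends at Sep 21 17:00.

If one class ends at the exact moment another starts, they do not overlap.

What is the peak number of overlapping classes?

3

Walk through starts and ends in time order (an end at T is processed before a start at T):
Sep 20 07:00 start Pilates 30 → 1
Sep 20 07:30 start Strength Lab → 2
Sep 20 13:00 start Boxing Bootcamp → 3
Sep 20 15:00 end Pilates 30 → 2
Sep 20 15:00 start HIIT Intro → 3
Sep 20 15:30 end Strength Lab → 2
Sep 20 17:30 end Boxing Bootcamp → 1
Sep 20 20:30 end HIIT Intro → 0
Sep 21 07:00 start Pilates Flow → 1
Sep 21 09:00 start Core Intro → 2
Sep 21 11:00 end Pilates Flow → 1
Sep 21 17:00 end Core Intro → 0
Peak is 3, at Sep 20 13:00 (Boxing Bootcamp, Pilates 30, Strength Lab).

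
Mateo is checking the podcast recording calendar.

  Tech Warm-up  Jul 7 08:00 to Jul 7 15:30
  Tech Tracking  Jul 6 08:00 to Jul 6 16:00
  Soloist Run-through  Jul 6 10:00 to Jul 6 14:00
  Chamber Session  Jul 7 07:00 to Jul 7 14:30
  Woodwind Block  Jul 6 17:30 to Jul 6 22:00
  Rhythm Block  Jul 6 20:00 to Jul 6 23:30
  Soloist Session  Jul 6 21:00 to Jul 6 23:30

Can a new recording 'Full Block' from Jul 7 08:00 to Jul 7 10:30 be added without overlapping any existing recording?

No — it overlaps Chamber Session, Tech Warm-up

Tech Tracking: ends Jul 6 16:00 at or before Full Block starts Jul 7 08:00 → clear.
Soloist Run-through: ends Jul 6 14:00 at or before Full Block starts Jul 7 08:00 → clear.
Woodwind Block: ends Jul 6 22:00 at or before Full Block starts Jul 7 08:00 → clear.
Rhythm Block: ends Jul 6 23:30 at or before Full Block starts Jul 7 08:00 → clear.
Soloist Session: ends Jul 6 23:30 at or before Full Block starts Jul 7 08:00 → clear.
Chamber Session: starts Jul 7 07:00 before Full Block ends Jul 7 10:30, and ends Jul 7 14:30 after Full Block starts Jul 7 08:00 → overlap.
Tech Warm-up: starts Jul 7 08:00 before Full Block ends Jul 7 10:30, and ends Jul 7 15:30 after Full Block starts Jul 7 08:00 → overlap.
Full Block overlaps Tech Warm-up, Chamber Session.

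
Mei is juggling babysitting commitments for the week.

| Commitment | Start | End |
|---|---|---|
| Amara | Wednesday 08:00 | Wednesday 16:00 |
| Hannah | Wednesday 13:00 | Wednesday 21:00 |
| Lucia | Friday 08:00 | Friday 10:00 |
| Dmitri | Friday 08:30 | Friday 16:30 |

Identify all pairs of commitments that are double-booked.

Amara & Hannah, Dmitri & Lucia

Two intervals overlap when each starts before the other ends.
Sorted by start: Amara, Hannah, Lucia, Dmitri.
Hannah starts before Amara ends → Amara and Hannah overlap.
Lucia starts after Amara ends; Amara is clear from here.
Lucia starts after Hannah ends; Hannah is clear from here.
Dmitri starts before Lucia ends → Lucia and Dmitri overlap.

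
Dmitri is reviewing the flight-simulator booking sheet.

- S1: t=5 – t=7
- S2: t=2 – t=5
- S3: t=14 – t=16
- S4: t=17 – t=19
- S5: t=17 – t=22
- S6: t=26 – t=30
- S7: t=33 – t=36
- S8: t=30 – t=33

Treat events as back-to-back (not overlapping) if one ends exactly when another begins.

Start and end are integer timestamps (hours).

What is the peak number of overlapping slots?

2

Sweep the timeline, counting +1 at each start and −1 at each end (ends before starts at a tie):
t=2 start S2 → 1
t=5 end S2 → 0
t=5 start S1 → 1
t=7 end S1 → 0
t=14 start S3 → 1
t=16 end S3 → 0
t=17 start S4 → 1
t=17 start S5 → 2
t=19 end S4 → 1
t=22 end S5 → 0
t=26 start S6 → 1
t=30 end S6 → 0
t=30 start S8 → 1
t=33 end S8 → 0
t=33 start S7 → 1
t=36 end S7 → 0
Peak is 2, at t=17 (S4, S5).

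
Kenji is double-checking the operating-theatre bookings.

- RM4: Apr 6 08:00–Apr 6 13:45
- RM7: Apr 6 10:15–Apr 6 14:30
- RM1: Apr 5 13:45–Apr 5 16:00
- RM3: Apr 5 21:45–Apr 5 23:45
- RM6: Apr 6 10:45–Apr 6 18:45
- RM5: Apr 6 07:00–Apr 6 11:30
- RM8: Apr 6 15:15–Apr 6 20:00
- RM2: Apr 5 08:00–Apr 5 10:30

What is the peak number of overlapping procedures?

4

Sort all start/end points and keep a running count:
Apr 5 08:00 start RM2 → 1
Apr 5 10:30 end RM2 → 0
Apr 5 13:45 start RM1 → 1
Apr 5 16:00 end RM1 → 0
Apr 5 21:45 start RM3 → 1
Apr 5 23:45 end RM3 → 0
Apr 6 07:00 start RM5 → 1
Apr 6 08:00 start RM4 → 2
Apr 6 10:15 start RM7 → 3
Apr 6 10:45 start RM6 → 4
Apr 6 11:30 end RM5 → 3
Apr 6 13:45 end RM4 → 2
Apr 6 14:30 end RM7 → 1
Apr 6 15:15 start RM8 → 2
Apr 6 18:45 end RM6 → 1
Apr 6 20:00 end RM8 → 0
Peak is 4, at Apr 6 10:45 (RM4, RM5, RM6, RM7).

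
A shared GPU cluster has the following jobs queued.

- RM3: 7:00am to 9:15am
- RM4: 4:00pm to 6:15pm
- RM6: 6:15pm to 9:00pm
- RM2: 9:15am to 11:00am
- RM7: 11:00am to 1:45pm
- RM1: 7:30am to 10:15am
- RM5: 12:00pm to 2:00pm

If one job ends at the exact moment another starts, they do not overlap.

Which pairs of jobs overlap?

Two intervals overlap when each starts before the other ends.
Sorted by start: RM3, RM1, RM2, RM7, RM5, RM4, RM6.
RM1 starts before RM3 ends → RM3 and RM1 overlap.
RM2 starts exactly when RM3 ends (back-to-back, no overlap), so nothing later overlaps RM3 either.
RM2 starts before RM1 ends → RM1 and RM2 overlap.
RM7 starts after RM1 ends, so nothing later overlaps RM1 either.
RM7 starts exactly when RM2 ends (back-to-back, no overlap), so nothing later overlaps RM2 either.
RM5 starts before RM7 ends → RM7 and RM5 overlap.
RM4 starts after RM7 ends, so nothing later overlaps RM7 either.
RM4 starts after RM5 ends, so nothing later overlaps RM5 either.
RM6 starts exactly when RM4 ends (back-to-back, no overlap).

RM1 & RM2, RM1 & RM3, RM5 & RM7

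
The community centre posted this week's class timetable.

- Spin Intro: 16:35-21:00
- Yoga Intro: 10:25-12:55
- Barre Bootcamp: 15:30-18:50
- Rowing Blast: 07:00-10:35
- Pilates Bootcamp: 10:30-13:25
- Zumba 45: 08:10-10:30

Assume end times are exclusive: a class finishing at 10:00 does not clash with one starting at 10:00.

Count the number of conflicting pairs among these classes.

6

Sorted by start: Rowing Blast, Zumba 45, Yoga Intro, Pilates Bootcamp, Barre Bootcamp, Spin Intro.
Zumba 45 starts before Rowing Blast ends → Rowing Blast and Zumba 45 overlap.
Yoga Intro starts before Rowing Blast ends → Rowing Blast and Yoga Intro overlap.
Pilates Bootcamp starts before Rowing Blast ends → Rowing Blast and Pilates Bootcamp overlap.
Barre Bootcamp starts after Rowing Blast ends, so nothing later overlaps Rowing Blast either.
Yoga Intro starts before Zumba 45 ends → Zumba 45 and Yoga Intro overlap.
Pilates Bootcamp starts exactly when Zumba 45 ends (back-to-back, no overlap), so nothing later overlaps Zumba 45 either.
Pilates Bootcamp starts before Yoga Intro ends → Yoga Intro and Pilates Bootcamp overlap.
Barre Bootcamp starts after Yoga Intro ends, so nothing later overlaps Yoga Intro either.
Barre Bootcamp starts after Pilates Bootcamp ends, so nothing later overlaps Pilates Bootcamp either.
Spin Intro starts before Barre Bootcamp ends → Barre Bootcamp and Spin Intro overlap.
Overlapping pairs: Barre Bootcamp & Spin Intro, Pilates Bootcamp & Rowing Blast, Pilates Bootcamp & Yoga Intro, Rowing Blast & Yoga Intro, Rowing Blast & Zumba 45, Yoga Intro & Zumba 45 — 6 in total.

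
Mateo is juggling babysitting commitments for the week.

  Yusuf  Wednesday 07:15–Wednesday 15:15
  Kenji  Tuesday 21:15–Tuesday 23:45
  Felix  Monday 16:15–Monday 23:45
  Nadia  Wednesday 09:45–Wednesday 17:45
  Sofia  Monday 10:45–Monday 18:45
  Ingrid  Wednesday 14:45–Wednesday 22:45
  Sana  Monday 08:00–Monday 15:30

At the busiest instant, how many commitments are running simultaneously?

Walk through starts and ends in time order (an end at T is processed before a start at T):
Monday 08:00 start Sana → 1
Monday 10:45 start Sofia → 2
Monday 15:30 end Sana → 1
Monday 16:15 start Felix → 2
Monday 18:45 end Sofia → 1
Monday 23:45 end Felix → 0
Tuesday 21:15 start Kenji → 1
Tuesday 23:45 end Kenji → 0
Wednesday 07:15 start Yusuf → 1
Wednesday 09:45 start Nadia → 2
Wednesday 14:45 start Ingrid → 3
Wednesday 15:15 end Yusuf → 2
Wednesday 17:45 end Nadia → 1
Wednesday 22:45 end Ingrid → 0
Peak is 3, at Wednesday 14:45 (Ingrid, Nadia, Yusuf).

3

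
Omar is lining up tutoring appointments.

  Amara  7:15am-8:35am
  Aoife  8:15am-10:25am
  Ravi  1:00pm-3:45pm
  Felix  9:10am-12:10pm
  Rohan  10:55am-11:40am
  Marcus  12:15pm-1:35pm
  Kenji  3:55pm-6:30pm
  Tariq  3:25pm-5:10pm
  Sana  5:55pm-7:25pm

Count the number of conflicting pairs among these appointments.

Sorted by start: Amara, Aoife, Felix, Rohan, Marcus, Ravi, Tariq, Kenji, Sana.
Aoife starts before Amara ends → Amara and Aoife overlap.
Felix starts after Amara ends, so Amara has no further overlaps.
Felix starts before Aoife ends → Aoife and Felix overlap.
Rohan starts after Aoife ends, so Aoife has no further overlaps.
Rohan starts before Felix ends → Felix and Rohan overlap.
Marcus starts after Felix ends, so Felix has no further overlaps.
Marcus starts after Rohan ends, so Rohan has no further overlaps.
Ravi starts before Marcus ends → Marcus and Ravi overlap.
Tariq starts after Marcus ends, so Marcus has no further overlaps.
Tariq starts before Ravi ends → Ravi and Tariq overlap.
Kenji starts after Ravi ends, so Ravi has no further overlaps.
Kenji starts before Tariq ends → Tariq and Kenji overlap.
Sana starts after Tariq ends.
Sana starts before Kenji ends → Kenji and Sana overlap.
Overlapping pairs: Amara & Aoife, Aoife & Felix, Felix & Rohan, Kenji & Sana, Kenji & Tariq, Marcus & Ravi, Ravi & Tariq — 7 in total.

7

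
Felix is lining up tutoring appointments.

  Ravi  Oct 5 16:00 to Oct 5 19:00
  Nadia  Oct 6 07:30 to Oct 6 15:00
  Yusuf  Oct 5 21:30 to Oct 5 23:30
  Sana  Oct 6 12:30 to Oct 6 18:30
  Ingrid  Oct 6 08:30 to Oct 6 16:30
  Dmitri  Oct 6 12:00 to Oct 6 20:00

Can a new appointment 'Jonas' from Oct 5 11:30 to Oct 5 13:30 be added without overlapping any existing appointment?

Yes — the slot is free

Ravi: starts Oct 5 16:00 at or after Jonas ends Oct 5 13:30 → clear.
Yusuf: starts Oct 5 21:30 at or after Jonas ends Oct 5 13:30 → clear.
Nadia: starts Oct 6 07:30 at or after Jonas ends Oct 5 13:30 → clear.
Ingrid: starts Oct 6 08:30 at or after Jonas ends Oct 5 13:30 → clear.
Dmitri: starts Oct 6 12:00 at or after Jonas ends Oct 5 13:30 → clear.
Sana: starts Oct 6 12:30 at or after Jonas ends Oct 5 13:30 → clear.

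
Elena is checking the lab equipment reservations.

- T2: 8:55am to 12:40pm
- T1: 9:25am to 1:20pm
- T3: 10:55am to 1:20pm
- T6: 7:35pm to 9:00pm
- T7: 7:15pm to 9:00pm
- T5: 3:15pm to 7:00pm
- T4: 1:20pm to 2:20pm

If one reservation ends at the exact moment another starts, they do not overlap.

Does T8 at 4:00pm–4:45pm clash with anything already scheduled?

T2: ends 12:40pm at or before T8 starts 4:00pm → clear.
T1: ends 1:20pm at or before T8 starts 4:00pm → clear.
T3: ends 1:20pm at or before T8 starts 4:00pm → clear.
T4: ends 2:20pm at or before T8 starts 4:00pm → clear.
T5: starts 3:15pm before T8 ends 4:45pm, and ends 7:00pm after T8 starts 4:00pm → overlap.
T7: starts 7:15pm at or after T8 ends 4:45pm → clear.
T6: starts 7:35pm at or after T8 ends 4:45pm → clear.
T8 overlaps T5.

Yes — it overlaps T5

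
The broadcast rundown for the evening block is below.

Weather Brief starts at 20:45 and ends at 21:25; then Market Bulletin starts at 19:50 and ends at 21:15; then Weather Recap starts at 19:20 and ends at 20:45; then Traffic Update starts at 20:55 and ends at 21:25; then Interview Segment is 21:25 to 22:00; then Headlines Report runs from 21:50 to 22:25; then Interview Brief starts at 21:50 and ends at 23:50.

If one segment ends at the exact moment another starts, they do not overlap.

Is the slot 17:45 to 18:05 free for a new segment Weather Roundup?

Yes — the slot is free

Weather Recap: starts 19:20 at or after Weather Roundup ends 18:05 → clear.
Market Bulletin: starts 19:50 at or after Weather Roundup ends 18:05 → clear.
Weather Brief: starts 20:45 at or after Weather Roundup ends 18:05 → clear.
Traffic Update: starts 20:55 at or after Weather Roundup ends 18:05 → clear.
Interview Segment: starts 21:25 at or after Weather Roundup ends 18:05 → clear.
Headlines Report: starts 21:50 at or after Weather Roundup ends 18:05 → clear.
Interview Brief: starts 21:50 at or after Weather Roundup ends 18:05 → clear.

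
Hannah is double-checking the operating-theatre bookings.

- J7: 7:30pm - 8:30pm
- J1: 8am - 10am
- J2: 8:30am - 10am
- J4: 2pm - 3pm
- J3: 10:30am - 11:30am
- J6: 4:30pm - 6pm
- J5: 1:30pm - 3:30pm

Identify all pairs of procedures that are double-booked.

J1 & J2, J4 & J5

Sorted by start: J1, J2, J3, J5, J4, J6, J7.
J2 starts before J1 ends → J1 and J2 overlap.
J3 starts after J1 ends — done with J1.
J3 starts after J2 ends — done with J2.
J5 starts after J3 ends — done with J3.
J4 starts before J5 ends → J5 and J4 overlap.
J6 starts after J5 ends — done with J5.
J6 starts after J4 ends — done with J4.
J7 starts after J6 ends.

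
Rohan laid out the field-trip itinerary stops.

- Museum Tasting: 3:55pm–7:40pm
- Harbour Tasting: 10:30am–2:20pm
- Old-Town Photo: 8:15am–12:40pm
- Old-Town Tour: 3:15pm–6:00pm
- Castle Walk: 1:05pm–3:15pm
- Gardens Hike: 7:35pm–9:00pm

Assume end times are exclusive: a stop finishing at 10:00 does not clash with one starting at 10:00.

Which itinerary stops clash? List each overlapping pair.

Castle Walk & Harbour Tasting, Gardens Hike & Museum Tasting, Harbour Tasting & Old-Town Photo, Museum Tasting & Old-Town Tour

Two intervals overlap when each starts before the other ends.
Sorted by start: Old-Town Photo, Harbour Tasting, Castle Walk, Old-Town Tour, Museum Tasting, Gardens Hike.
Harbour Tasting starts before Old-Town Photo ends → Old-Town Photo and Harbour Tasting overlap.
Castle Walk starts after Old-Town Photo ends, so nothing later overlaps Old-Town Photo either.
Castle Walk starts before Harbour Tasting ends → Harbour Tasting and Castle Walk overlap.
Old-Town Tour starts after Harbour Tasting ends, so nothing later overlaps Harbour Tasting either.
Old-Town Tour starts exactly when Castle Walk ends (back-to-back, no overlap), so nothing later overlaps Castle Walk either.
Museum Tasting starts before Old-Town Tour ends → Old-Town Tour and Museum Tasting overlap.
Gardens Hike starts after Old-Town Tour ends.
Gardens Hike starts before Museum Tasting ends → Museum Tasting and Gardens Hike overlap.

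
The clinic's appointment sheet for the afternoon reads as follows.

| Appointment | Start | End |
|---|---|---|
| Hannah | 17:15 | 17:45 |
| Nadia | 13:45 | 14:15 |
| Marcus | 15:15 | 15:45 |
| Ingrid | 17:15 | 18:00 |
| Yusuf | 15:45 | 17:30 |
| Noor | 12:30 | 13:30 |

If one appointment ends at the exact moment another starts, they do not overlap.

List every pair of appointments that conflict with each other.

Sorted by start: Noor, Nadia, Marcus, Yusuf, Hannah, Ingrid.
Nadia starts after Noor ends, so Noor has no further overlaps.
Marcus starts after Nadia ends, so Nadia has no further overlaps.
Yusuf starts exactly when Marcus ends (back-to-back, no overlap), so Marcus has no further overlaps.
Hannah starts before Yusuf ends → Yusuf and Hannah overlap.
Ingrid starts before Yusuf ends → Yusuf and Ingrid overlap.
Ingrid starts before Hannah ends → Hannah and Ingrid overlap.

Hannah & Ingrid, Hannah & Yusuf, Ingrid & Yusuf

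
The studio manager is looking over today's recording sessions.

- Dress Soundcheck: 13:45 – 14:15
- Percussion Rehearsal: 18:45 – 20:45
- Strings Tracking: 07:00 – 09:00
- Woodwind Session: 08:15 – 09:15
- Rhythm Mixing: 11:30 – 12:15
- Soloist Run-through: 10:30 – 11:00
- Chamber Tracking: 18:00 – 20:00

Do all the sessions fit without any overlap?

No

Two intervals overlap when each starts before the other ends.
Sorted by start: Strings Tracking, Woodwind Session, Soloist Run-through, Rhythm Mixing, Dress Soundcheck, Chamber Tracking, Percussion Rehearsal.
Woodwind Session starts before Strings Tracking ends → Strings Tracking and Woodwind Session overlap.
That's a conflict, so the schedule is not conflict-free.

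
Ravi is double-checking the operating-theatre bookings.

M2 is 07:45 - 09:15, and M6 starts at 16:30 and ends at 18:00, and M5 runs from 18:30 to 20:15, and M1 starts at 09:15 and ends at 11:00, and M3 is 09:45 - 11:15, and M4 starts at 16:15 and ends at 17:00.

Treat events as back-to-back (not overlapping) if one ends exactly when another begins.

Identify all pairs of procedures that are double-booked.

M1 & M3, M4 & M6

Sorted by start: M2, M1, M3, M4, M6, M5.
M1 starts exactly when M2 ends (back-to-back, no overlap), so M2 has no further overlaps.
M3 starts before M1 ends → M1 and M3 overlap.
M4 starts after M1 ends, so M1 has no further overlaps.
M4 starts after M3 ends, so M3 has no further overlaps.
M6 starts before M4 ends → M4 and M6 overlap.
M5 starts after M4 ends.
M5 starts after M6 ends.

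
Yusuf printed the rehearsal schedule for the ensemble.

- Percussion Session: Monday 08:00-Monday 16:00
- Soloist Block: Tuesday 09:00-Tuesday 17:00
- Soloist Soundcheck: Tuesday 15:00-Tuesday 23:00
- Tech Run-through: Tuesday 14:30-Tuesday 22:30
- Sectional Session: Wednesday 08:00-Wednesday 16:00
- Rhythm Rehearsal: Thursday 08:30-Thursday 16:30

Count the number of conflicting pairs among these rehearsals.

Check each pair: they overlap iff neither finishes before the other starts.
Sorted by start: Percussion Session, Soloist Block, Tech Run-through, Soloist Soundcheck, Sectional Session, Rhythm Rehearsal.
Soloist Block starts after Percussion Session ends — done with Percussion Session.
Tech Run-through starts before Soloist Block ends → Soloist Block and Tech Run-through overlap.
Soloist Soundcheck starts before Soloist Block ends → Soloist Block and Soloist Soundcheck overlap.
Sectional Session starts after Soloist Block ends — done with Soloist Block.
Soloist Soundcheck starts before Tech Run-through ends → Tech Run-through and Soloist Soundcheck overlap.
Sectional Session starts after Tech Run-through ends — done with Tech Run-through.
Sectional Session starts after Soloist Soundcheck ends — done with Soloist Soundcheck.
Rhythm Rehearsal starts after Sectional Session ends.
Overlapping pairs: Soloist Block & Soloist Soundcheck, Soloist Block & Tech Run-through, Soloist Soundcheck & Tech Run-through — 3 in total.

3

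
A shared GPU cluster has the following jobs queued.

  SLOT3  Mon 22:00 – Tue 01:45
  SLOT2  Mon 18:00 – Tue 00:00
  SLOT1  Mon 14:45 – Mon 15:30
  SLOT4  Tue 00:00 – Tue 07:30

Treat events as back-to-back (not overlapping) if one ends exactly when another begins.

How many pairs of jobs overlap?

2

Sorted by start: SLOT1, SLOT2, SLOT3, SLOT4.
SLOT2 starts after SLOT1 ends, so nothing later overlaps SLOT1 either.
SLOT3 starts before SLOT2 ends → SLOT2 and SLOT3 overlap.
SLOT4 starts exactly when SLOT2 ends (back-to-back, no overlap).
SLOT4 starts before SLOT3 ends → SLOT3 and SLOT4 overlap.
Overlapping pairs: SLOT2 & SLOT3, SLOT3 & SLOT4 — 2 in total.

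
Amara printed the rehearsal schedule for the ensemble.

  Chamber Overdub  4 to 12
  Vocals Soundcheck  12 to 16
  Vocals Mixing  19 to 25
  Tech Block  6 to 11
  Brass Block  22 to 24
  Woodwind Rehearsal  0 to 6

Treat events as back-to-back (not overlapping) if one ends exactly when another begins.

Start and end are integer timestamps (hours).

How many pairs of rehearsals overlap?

3

Check each pair: they overlap iff neither finishes before the other starts.
Sorted by start: Woodwind Rehearsal, Chamber Overdub, Tech Block, Vocals Soundcheck, Vocals Mixing, Brass Block.
Chamber Overdub starts before Woodwind Rehearsal ends → Woodwind Rehearsal and Chamber Overdub overlap.
Tech Block starts exactly when Woodwind Rehearsal ends (back-to-back, no overlap), so nothing later overlaps Woodwind Rehearsal either.
Tech Block starts before Chamber Overdub ends → Chamber Overdub and Tech Block overlap.
Vocals Soundcheck starts exactly when Chamber Overdub ends (back-to-back, no overlap), so nothing later overlaps Chamber Overdub either.
Vocals Soundcheck starts after Tech Block ends, so nothing later overlaps Tech Block either.
Vocals Mixing starts after Vocals Soundcheck ends, so nothing later overlaps Vocals Soundcheck either.
Brass Block starts before Vocals Mixing ends → Vocals Mixing and Brass Block overlap.
Overlapping pairs: Brass Block & Vocals Mixing, Chamber Overdub & Tech Block, Chamber Overdub & Woodwind Rehearsal — 3 in total.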